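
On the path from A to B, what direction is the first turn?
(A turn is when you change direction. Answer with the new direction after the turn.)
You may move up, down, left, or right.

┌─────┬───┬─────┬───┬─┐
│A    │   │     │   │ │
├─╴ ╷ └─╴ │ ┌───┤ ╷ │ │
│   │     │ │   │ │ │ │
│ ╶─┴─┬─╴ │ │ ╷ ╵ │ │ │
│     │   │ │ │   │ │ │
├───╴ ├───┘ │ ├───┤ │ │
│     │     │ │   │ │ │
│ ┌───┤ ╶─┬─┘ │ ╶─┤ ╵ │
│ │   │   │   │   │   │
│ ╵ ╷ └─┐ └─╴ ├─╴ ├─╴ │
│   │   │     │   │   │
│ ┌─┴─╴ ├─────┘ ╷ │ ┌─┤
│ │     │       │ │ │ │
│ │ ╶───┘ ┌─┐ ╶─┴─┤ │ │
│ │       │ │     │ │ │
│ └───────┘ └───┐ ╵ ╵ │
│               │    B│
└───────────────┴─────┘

Directions: right, down, left, down, right, right, down, left, left, down, down, right, up, right, down, right, down, left, left, down, right, right, right, up, right, right, down, right, right, down, right, right
First turn direction: down

Solution:

┌─────┬───┬─────┬───┬─┐
│A ↓  │   │     │   │ │
├─╴ ╷ └─╴ │ ┌───┤ ╷ │ │
│↓ ↲│     │ │   │ │ │ │
│ ╶─┴─┬─╴ │ │ ╷ ╵ │ │ │
│↳ → ↓│   │ │ │   │ │ │
├───╴ ├───┘ │ ├───┤ │ │
│↓ ← ↲│     │ │   │ │ │
│ ┌───┤ ╶─┬─┘ │ ╶─┤ ╵ │
│↓│↱ ↓│   │   │   │   │
│ ╵ ╷ └─┐ └─╴ ├─╴ ├─╴ │
│↳ ↑│↳ ↓│     │   │   │
│ ┌─┴─╴ ├─────┘ ╷ │ ┌─┤
│ │↓ ← ↲│↱ → ↓  │ │ │ │
│ │ ╶───┘ ┌─┐ ╶─┴─┤ │ │
│ │↳ → → ↑│ │↳ → ↓│ │ │
│ └───────┘ └───┐ ╵ ╵ │
│               │↳ → B│
└───────────────┴─────┘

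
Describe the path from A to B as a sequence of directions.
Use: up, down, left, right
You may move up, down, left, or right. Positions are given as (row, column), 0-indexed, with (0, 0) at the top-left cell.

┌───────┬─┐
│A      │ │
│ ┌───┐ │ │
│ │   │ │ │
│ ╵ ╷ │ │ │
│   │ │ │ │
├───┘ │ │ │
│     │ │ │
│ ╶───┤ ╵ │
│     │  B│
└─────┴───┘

Finding the path and converting it to directions:
Path through cells: (0,0) → (0,1) → (0,2) → (0,3) → (1,3) → (2,3) → (3,3) → (4,3) → (4,4)
Directions: right, right, right, down, down, down, down, right

Solution:

┌───────┬─┐
│A → → ↓│ │
│ ┌───┐ │ │
│ │   │↓│ │
│ ╵ ╷ │ │ │
│   │ │↓│ │
├───┘ │ │ │
│     │↓│ │
│ ╶───┤ ╵ │
│     │↳ B│
└─────┴───┘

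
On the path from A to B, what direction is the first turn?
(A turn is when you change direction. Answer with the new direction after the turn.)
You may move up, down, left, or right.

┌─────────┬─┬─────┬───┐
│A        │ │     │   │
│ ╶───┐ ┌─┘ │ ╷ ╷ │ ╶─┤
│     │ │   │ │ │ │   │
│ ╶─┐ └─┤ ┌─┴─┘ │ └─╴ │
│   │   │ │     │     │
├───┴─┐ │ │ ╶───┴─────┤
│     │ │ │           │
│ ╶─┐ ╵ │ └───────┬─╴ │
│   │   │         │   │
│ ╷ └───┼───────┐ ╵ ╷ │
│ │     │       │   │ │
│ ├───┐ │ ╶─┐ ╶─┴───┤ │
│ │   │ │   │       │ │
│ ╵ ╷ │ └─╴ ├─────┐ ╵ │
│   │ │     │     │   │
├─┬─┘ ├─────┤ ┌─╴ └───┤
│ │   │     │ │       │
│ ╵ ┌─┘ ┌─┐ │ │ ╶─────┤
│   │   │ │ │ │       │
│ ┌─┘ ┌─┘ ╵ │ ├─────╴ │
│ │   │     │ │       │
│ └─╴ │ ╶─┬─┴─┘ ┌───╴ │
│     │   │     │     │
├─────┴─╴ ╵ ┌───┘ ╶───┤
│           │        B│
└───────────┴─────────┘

Directions: down, right, right, down, right, down, down, left, up, left, left, down, down, down, down, right, up, right, down, down, left, down, left, down, down, right, right, up, up, right, up, right, right, down, down, left, left, down, right, down, right, up, right, right, up, right, right, right, down, left, left, down, right, right
First turn direction: right

Solution:

┌─────────┬─┬─────┬───┐
│A        │ │     │   │
│ ╶───┐ ┌─┘ │ ╷ ╷ │ ╶─┤
│↳ → ↓│ │   │ │ │ │   │
│ ╶─┐ └─┤ ┌─┴─┘ │ └─╴ │
│   │↳ ↓│ │     │     │
├───┴─┐ │ │ ╶───┴─────┤
│↓ ← ↰│↓│ │           │
│ ╶─┐ ╵ │ └───────┬─╴ │
│↓  │↑ ↲│         │   │
│ ╷ └───┼───────┐ ╵ ╷ │
│↓│     │       │   │ │
│ ├───┐ │ ╶─┐ ╶─┴───┤ │
│↓│↱ ↓│ │   │       │ │
│ ╵ ╷ │ └─╴ ├─────┐ ╵ │
│↳ ↑│↓│     │     │   │
├─┬─┘ ├─────┤ ┌─╴ └───┤
│ │↓ ↲│↱ → ↓│ │       │
│ ╵ ┌─┘ ┌─┐ │ │ ╶─────┤
│↓ ↲│↱ ↑│ │↓│ │       │
│ ┌─┘ ┌─┘ ╵ │ ├─────╴ │
│↓│  ↑│↓ ← ↲│ │↱ → → ↓│
│ └─╴ │ ╶─┬─┴─┘ ┌───╴ │
│↳ → ↑│↳ ↓│↱ → ↑│↓ ← ↲│
├─────┴─╴ ╵ ┌───┘ ╶───┤
│        ↳ ↑│    ↳ → B│
└───────────┴─────────┘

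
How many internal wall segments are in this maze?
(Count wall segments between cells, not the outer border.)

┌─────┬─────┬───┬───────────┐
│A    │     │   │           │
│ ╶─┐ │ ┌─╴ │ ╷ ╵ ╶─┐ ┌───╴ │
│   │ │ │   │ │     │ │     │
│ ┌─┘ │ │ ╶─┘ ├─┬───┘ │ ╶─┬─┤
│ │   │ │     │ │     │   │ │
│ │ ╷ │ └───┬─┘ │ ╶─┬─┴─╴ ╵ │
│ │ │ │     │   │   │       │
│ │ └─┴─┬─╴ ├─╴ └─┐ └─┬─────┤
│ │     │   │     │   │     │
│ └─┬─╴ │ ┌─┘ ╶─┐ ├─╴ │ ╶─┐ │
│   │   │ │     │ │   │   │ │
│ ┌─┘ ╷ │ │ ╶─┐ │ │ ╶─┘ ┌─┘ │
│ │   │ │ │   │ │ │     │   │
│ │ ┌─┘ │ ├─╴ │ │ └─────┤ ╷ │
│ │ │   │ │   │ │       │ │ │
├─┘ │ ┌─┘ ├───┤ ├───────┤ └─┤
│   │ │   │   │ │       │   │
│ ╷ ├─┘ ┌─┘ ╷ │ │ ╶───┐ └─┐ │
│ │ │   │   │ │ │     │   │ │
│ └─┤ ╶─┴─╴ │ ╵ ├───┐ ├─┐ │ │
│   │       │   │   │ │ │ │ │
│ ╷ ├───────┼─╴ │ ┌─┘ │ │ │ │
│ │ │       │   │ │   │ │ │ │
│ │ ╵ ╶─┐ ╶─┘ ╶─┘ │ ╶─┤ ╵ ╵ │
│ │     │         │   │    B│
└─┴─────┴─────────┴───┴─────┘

Counting internal wall segments:
Total internal walls: 156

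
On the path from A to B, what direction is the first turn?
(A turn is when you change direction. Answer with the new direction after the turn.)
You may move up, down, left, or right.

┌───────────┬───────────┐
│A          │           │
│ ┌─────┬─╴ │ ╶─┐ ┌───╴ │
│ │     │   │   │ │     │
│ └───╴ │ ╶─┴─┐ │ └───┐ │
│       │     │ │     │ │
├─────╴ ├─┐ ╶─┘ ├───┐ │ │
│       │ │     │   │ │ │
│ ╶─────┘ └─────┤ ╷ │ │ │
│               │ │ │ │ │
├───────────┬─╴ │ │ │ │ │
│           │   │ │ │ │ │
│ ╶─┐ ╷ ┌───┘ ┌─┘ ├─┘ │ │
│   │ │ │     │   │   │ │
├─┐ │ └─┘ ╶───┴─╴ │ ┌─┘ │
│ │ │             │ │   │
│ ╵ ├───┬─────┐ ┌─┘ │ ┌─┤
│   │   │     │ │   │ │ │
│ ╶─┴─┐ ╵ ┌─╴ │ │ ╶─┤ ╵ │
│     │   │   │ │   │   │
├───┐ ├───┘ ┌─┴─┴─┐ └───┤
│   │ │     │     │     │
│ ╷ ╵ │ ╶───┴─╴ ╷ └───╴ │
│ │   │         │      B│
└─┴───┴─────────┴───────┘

Directions: right, right, right, right, right, down, left, down, right, down, right, right, up, up, left, up, right, right, down, down, right, right, down, down, down, down, left, down, down, left, down, right, down, right, right, down
First turn direction: down

Solution:

┌───────────┬───────────┐
│A → → → → ↓│↱ → ↓      │
│ ┌─────┬─╴ │ ╶─┐ ┌───╴ │
│ │     │↓ ↲│↑ ↰│↓│     │
│ └───╴ │ ╶─┴─┐ │ └───┐ │
│       │↳ ↓  │↑│↳ → ↓│ │
├─────╴ ├─┐ ╶─┘ ├───┐ │ │
│       │ │↳ → ↑│   │↓│ │
│ ╶─────┘ └─────┤ ╷ │ │ │
│               │ │ │↓│ │
├───────────┬─╴ │ │ │ │ │
│           │   │ │ │↓│ │
│ ╶─┐ ╷ ┌───┘ ┌─┘ ├─┘ │ │
│   │ │ │     │   │↓ ↲│ │
├─┐ │ └─┘ ╶───┴─╴ │ ┌─┘ │
│ │ │             │↓│   │
│ ╵ ├───┬─────┐ ┌─┘ │ ┌─┤
│   │   │     │ │↓ ↲│ │ │
│ ╶─┴─┐ ╵ ┌─╴ │ │ ╶─┤ ╵ │
│     │   │   │ │↳ ↓│   │
├───┐ ├───┘ ┌─┴─┴─┐ └───┤
│   │ │     │     │↳ → ↓│
│ ╷ ╵ │ ╶───┴─╴ ╷ └───╴ │
│ │   │         │      B│
└─┴───┴─────────┴───────┘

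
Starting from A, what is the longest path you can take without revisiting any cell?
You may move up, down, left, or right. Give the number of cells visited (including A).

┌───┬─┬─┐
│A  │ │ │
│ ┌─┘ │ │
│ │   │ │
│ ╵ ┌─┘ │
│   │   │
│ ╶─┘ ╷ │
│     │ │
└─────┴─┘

Finding longest simple path using DFS:
Start: (0, 0)
Longest path visits 10 cells
Path: A → down → down → down → right → right → up → right → up → up

Solution:

┌───┬─┬─┐
│A  │ │B│
│ ┌─┘ │ │
│↓│   │↑│
│ ╵ ┌─┘ │
│↓  │↱ ↑│
│ ╶─┘ ╷ │
│↳ → ↑│ │
└─────┴─┘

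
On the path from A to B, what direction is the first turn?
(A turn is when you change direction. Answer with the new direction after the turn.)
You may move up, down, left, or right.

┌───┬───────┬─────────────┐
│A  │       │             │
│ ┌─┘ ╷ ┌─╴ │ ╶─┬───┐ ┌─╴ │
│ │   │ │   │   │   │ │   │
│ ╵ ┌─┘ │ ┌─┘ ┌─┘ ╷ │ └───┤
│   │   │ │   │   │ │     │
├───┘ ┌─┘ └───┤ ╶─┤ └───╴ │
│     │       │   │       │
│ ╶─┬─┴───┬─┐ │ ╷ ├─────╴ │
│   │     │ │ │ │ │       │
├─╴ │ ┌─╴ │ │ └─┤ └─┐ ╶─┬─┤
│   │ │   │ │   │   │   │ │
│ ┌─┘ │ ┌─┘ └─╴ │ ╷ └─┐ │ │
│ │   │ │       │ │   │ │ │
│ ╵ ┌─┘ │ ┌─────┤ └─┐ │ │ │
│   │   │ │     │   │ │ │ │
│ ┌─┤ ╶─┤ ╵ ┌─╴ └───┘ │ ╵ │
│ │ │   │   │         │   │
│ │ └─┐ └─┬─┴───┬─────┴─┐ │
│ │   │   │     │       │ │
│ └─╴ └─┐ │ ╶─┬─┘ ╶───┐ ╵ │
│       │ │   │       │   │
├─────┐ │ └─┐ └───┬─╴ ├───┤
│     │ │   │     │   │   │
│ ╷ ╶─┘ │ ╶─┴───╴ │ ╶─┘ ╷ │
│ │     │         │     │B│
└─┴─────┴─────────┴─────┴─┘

Directions: down, down, right, up, right, up, right, right, right, down, left, down, down, right, right, down, down, right, down, left, left, left, down, down, right, up, right, right, down, right, right, right, up, up, left, up, left, up, up, left, up, right, up, right, down, down, right, right, right, down, left, left, down, right, down, down, down, right, down, down, left, up, left, left, left, down, right, right, down, left, down, right, right, up, right, down
First turn direction: right

Solution:

┌───┬───────┬─────────────┐
│A  │↱ → → ↓│             │
│ ┌─┘ ╷ ┌─╴ │ ╶─┬───┐ ┌─╴ │
│↓│↱ ↑│ │↓ ↲│   │↱ ↓│ │   │
│ ╵ ┌─┘ │ ┌─┘ ┌─┘ ╷ │ └───┤
│↳ ↑│   │↓│   │↱ ↑│↓│     │
├───┘ ┌─┘ └───┤ ╶─┤ └───╴ │
│     │  ↳ → ↓│↑ ↰│↳ → → ↓│
│ ╶─┬─┴───┬─┐ │ ╷ ├─────╴ │
│   │     │ │↓│ │↑│  ↓ ← ↲│
├─╴ │ ┌─╴ │ │ └─┤ └─┐ ╶─┬─┤
│   │ │   │ │↳ ↓│↑ ↰│↳ ↓│ │
│ ┌─┘ │ ┌─┘ └─╴ │ ╷ └─┐ │ │
│ │   │ │↓ ← ← ↲│ │↑ ↰│↓│ │
│ ╵ ┌─┘ │ ┌─────┤ └─┐ │ │ │
│   │   │↓│↱ → ↓│   │↑│↓│ │
│ ┌─┤ ╶─┤ ╵ ┌─╴ └───┘ │ ╵ │
│ │ │   │↳ ↑│  ↳ → → ↑│↳ ↓│
│ │ └─┐ └─┬─┴───┬─────┴─┐ │
│ │   │   │     │↓ ← ← ↰│↓│
│ └─╴ └─┐ │ ╶─┬─┘ ╶───┐ ╵ │
│       │ │   │  ↳ → ↓│↑ ↲│
├─────┐ │ └─┐ └───┬─╴ ├───┤
│     │ │   │     │↓ ↲│↱ ↓│
│ ╷ ╶─┘ │ ╶─┴───╴ │ ╶─┘ ╷ │
│ │     │         │↳ → ↑│B│
└─┴─────┴─────────┴─────┴─┘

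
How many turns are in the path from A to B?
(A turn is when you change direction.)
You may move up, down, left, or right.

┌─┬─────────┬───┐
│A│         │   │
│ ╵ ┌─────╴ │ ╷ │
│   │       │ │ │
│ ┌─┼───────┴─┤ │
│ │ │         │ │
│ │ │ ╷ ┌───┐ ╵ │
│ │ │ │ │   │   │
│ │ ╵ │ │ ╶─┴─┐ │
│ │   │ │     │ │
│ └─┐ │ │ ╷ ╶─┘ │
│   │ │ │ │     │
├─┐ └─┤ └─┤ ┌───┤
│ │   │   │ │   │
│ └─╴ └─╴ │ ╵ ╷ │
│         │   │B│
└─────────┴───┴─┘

Directions: down, down, down, down, down, right, down, right, down, right, right, up, left, up, up, up, up, right, right, right, down, right, down, down, left, left, down, down, right, up, right, down
Number of turns: 18

Solution:

┌─┬─────────┬───┐
│A│         │   │
│ ╵ ┌─────╴ │ ╷ │
│↓  │       │ │ │
│ ┌─┼───────┴─┤ │
│↓│ │  ↱ → → ↓│ │
│ │ │ ╷ ┌───┐ ╵ │
│↓│ │ │↑│   │↳ ↓│
│ │ ╵ │ │ ╶─┴─┐ │
│↓│   │↑│     │↓│
│ └─┐ │ │ ╷ ╶─┘ │
│↳ ↓│ │↑│ │↓ ← ↲│
├─┐ └─┤ └─┤ ┌───┤
│ │↳ ↓│↑ ↰│↓│↱ ↓│
│ └─╴ └─╴ │ ╵ ╷ │
│    ↳ → ↑│↳ ↑│B│
└─────────┴───┴─┘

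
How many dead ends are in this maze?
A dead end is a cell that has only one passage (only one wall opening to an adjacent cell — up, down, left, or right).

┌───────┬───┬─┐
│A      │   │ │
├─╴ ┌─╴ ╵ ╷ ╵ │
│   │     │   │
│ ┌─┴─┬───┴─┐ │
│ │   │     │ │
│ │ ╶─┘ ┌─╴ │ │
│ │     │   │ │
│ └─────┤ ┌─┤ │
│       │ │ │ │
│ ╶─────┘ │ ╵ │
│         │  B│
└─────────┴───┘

Checking each cell for number of passages:

Dead ends found at positions:
  (0, 0)
  (0, 6)
  (1, 2)
  (2, 2)
  (4, 3)
  (4, 5)
Total dead ends: 6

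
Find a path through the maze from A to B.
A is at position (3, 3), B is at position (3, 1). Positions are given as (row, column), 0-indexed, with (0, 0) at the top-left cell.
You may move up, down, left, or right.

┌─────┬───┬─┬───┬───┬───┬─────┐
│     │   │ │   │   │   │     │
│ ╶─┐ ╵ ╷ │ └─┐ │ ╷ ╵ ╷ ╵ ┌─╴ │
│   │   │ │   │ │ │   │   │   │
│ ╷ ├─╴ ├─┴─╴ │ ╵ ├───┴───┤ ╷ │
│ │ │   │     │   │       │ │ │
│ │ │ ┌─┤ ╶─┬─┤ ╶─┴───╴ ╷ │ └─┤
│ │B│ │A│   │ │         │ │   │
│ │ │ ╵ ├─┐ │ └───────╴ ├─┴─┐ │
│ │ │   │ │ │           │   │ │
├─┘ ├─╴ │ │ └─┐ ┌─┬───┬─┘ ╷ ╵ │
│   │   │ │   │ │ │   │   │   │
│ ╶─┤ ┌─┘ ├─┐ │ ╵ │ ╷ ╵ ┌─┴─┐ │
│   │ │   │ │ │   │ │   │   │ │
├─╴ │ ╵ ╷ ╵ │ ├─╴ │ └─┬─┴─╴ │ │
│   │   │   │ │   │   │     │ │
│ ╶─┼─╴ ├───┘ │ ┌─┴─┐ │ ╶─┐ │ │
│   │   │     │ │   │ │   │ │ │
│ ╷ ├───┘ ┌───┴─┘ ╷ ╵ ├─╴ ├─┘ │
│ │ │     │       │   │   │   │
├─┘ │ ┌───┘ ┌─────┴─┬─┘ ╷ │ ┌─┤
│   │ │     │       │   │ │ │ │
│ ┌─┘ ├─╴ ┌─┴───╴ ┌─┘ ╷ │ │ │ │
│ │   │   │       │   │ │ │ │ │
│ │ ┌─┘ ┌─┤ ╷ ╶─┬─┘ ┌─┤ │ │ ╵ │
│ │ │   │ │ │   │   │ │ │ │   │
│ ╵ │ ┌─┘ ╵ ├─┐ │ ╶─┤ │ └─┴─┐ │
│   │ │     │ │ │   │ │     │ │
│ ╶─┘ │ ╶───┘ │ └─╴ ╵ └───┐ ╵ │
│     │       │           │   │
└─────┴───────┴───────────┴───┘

Finding the shortest path from (3, 3) to (3, 1):
Path length: 14 steps
Directions: down → left → up → up → right → up → left → up → left → left → down → right → down → down

Solution:

┌─────┬───┬─┬───┬───┬───┬─────┐
│↓ ← ↰│   │ │   │   │   │     │
│ ╶─┐ ╵ ╷ │ └─┐ │ ╷ ╵ ╷ ╵ ┌─╴ │
│↳ ↓│↑ ↰│ │   │ │ │   │   │   │
│ ╷ ├─╴ ├─┴─╴ │ ╵ ├───┴───┤ ╷ │
│ │↓│↱ ↑│     │   │       │ │ │
│ │ │ ┌─┤ ╶─┬─┤ ╶─┴───╴ ╷ │ └─┤
│ │B│↑│A│   │ │         │ │   │
│ │ │ ╵ ├─┐ │ └───────╴ ├─┴─┐ │
│ │ │↑ ↲│ │ │           │   │ │
├─┘ ├─╴ │ │ └─┐ ┌─┬───┬─┘ ╷ ╵ │
│   │   │ │   │ │ │   │   │   │
│ ╶─┤ ┌─┘ ├─┐ │ ╵ │ ╷ ╵ ┌─┴─┐ │
│   │ │   │ │ │   │ │   │   │ │
├─╴ │ ╵ ╷ ╵ │ ├─╴ │ └─┬─┴─╴ │ │
│   │   │   │ │   │   │     │ │
│ ╶─┼─╴ ├───┘ │ ┌─┴─┐ │ ╶─┐ │ │
│   │   │     │ │   │ │   │ │ │
│ ╷ ├───┘ ┌───┴─┘ ╷ ╵ ├─╴ ├─┘ │
│ │ │     │       │   │   │   │
├─┘ │ ┌───┘ ┌─────┴─┬─┘ ╷ │ ┌─┤
│   │ │     │       │   │ │ │ │
│ ┌─┘ ├─╴ ┌─┴───╴ ┌─┘ ╷ │ │ │ │
│ │   │   │       │   │ │ │ │ │
│ │ ┌─┘ ┌─┤ ╷ ╶─┬─┘ ┌─┤ │ │ ╵ │
│ │ │   │ │ │   │   │ │ │ │   │
│ ╵ │ ┌─┘ ╵ ├─┐ │ ╶─┤ │ └─┴─┐ │
│   │ │     │ │ │   │ │     │ │
│ ╶─┘ │ ╶───┘ │ └─╴ ╵ └───┐ ╵ │
│     │       │           │   │
└─────┴───────┴───────────┴───┘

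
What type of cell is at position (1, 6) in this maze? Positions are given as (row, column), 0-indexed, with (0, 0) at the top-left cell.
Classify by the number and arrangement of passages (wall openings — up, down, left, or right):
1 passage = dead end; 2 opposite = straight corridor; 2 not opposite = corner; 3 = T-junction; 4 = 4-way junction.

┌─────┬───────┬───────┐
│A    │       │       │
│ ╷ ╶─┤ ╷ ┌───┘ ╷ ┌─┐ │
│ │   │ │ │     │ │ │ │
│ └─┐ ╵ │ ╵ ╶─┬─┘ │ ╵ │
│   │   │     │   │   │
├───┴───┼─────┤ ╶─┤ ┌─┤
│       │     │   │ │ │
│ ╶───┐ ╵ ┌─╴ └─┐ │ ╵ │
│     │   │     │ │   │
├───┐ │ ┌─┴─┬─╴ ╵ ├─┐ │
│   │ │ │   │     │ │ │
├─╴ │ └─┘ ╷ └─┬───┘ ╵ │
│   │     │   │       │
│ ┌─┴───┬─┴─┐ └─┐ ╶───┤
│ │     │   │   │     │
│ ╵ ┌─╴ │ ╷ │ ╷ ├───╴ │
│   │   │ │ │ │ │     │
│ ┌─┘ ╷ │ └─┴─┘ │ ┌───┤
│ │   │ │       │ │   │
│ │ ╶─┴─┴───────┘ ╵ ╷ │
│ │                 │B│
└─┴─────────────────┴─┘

Checking cell at (1, 6):
Number of passages: 2
Cell type: straight corridor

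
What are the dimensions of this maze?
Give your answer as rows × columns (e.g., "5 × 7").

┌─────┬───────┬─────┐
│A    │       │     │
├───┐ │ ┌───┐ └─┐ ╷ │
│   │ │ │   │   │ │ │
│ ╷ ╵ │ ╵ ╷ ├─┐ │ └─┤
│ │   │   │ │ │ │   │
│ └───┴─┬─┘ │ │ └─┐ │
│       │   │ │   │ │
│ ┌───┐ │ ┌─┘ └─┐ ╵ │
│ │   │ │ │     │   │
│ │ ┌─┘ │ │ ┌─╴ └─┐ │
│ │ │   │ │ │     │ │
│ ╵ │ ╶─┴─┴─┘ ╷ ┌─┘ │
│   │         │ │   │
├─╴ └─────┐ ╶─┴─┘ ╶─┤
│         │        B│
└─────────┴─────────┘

Counting the maze dimensions:
Rows (vertical): 8
Columns (horizontal): 10
Dimensions: 8 × 10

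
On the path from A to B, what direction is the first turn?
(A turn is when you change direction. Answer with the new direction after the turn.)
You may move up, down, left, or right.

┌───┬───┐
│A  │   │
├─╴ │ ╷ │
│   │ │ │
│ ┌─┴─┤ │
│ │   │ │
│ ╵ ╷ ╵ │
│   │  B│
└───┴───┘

Directions: right, down, left, down, down, right, up, right, down, right
First turn direction: down

Solution:

┌───┬───┐
│A ↓│   │
├─╴ │ ╷ │
│↓ ↲│ │ │
│ ┌─┴─┤ │
│↓│↱ ↓│ │
│ ╵ ╷ ╵ │
│↳ ↑│↳ B│
└───┴───┘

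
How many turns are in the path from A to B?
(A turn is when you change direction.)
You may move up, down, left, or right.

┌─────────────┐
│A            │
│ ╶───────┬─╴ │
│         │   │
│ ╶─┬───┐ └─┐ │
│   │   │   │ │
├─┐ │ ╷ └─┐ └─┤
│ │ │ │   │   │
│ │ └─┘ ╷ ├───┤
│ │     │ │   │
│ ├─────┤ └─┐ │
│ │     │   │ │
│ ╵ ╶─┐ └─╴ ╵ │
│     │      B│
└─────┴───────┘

Directions: down, down, right, down, down, right, right, up, right, down, down, right, down, right
Number of turns: 9

Solution:

┌─────────────┐
│A            │
│ ╶───────┬─╴ │
│↓        │   │
│ ╶─┬───┐ └─┐ │
│↳ ↓│   │   │ │
├─┐ │ ╷ └─┐ └─┤
│ │↓│ │↱ ↓│   │
│ │ └─┘ ╷ ├───┤
│ │↳ → ↑│↓│   │
│ ├─────┤ └─┐ │
│ │     │↳ ↓│ │
│ ╵ ╶─┐ └─╴ ╵ │
│     │    ↳ B│
└─────┴───────┘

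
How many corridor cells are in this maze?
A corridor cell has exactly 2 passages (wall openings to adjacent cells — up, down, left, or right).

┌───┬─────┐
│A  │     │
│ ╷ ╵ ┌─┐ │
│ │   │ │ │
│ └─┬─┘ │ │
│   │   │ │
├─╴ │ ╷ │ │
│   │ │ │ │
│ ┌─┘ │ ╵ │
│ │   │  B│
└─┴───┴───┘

Counting cells with exactly 2 passages:
Total corridor cells: 21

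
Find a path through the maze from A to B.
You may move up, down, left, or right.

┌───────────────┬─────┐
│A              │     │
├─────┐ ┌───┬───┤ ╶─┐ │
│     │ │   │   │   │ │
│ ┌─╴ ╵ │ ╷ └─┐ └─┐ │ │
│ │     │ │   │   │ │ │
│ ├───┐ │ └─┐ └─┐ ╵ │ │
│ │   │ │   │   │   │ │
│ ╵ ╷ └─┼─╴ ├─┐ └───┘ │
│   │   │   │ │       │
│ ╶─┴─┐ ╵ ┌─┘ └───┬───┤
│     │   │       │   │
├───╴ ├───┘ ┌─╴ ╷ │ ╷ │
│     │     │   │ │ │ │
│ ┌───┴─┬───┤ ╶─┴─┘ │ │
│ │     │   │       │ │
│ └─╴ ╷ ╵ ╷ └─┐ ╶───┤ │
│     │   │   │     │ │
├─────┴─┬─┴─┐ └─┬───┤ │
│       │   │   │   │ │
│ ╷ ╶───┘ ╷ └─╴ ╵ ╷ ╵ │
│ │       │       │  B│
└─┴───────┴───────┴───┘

Finding the shortest path through the maze:
Path length: 38 steps
Directions: right → right → right → down → down → left → up → left → left → down → down → down → down → right → right → down → left → left → down → down → right → right → up → right → down → right → up → right → down → right → down → right → down → right → up → right → down → right

Solution:

┌───────────────┬─────┐
│A → → ↓        │     │
├─────┐ ┌───┬───┤ ╶─┐ │
│↓ ← ↰│↓│   │   │   │ │
│ ┌─╴ ╵ │ ╷ └─┐ └─┐ │ │
│↓│  ↑ ↲│ │   │   │ │ │
│ ├───┐ │ └─┐ └─┐ ╵ │ │
│↓│   │ │   │   │   │ │
│ ╵ ╷ └─┼─╴ ├─┐ └───┘ │
│↓  │   │   │ │       │
│ ╶─┴─┐ ╵ ┌─┘ └───┬───┤
│↳ → ↓│   │       │   │
├───╴ ├───┘ ┌─╴ ╷ │ ╷ │
│↓ ← ↲│     │   │ │ │ │
│ ┌───┴─┬───┤ ╶─┴─┘ │ │
│↓│  ↱ ↓│↱ ↓│       │ │
│ └─╴ ╷ ╵ ╷ └─┐ ╶───┤ │
│↳ → ↑│↳ ↑│↳ ↓│     │ │
├─────┴─┬─┴─┐ └─┬───┤ │
│       │   │↳ ↓│↱ ↓│ │
│ ╷ ╶───┘ ╷ └─╴ ╵ ╷ ╵ │
│ │       │    ↳ ↑│↳ B│
└─┴───────┴───────┴───┘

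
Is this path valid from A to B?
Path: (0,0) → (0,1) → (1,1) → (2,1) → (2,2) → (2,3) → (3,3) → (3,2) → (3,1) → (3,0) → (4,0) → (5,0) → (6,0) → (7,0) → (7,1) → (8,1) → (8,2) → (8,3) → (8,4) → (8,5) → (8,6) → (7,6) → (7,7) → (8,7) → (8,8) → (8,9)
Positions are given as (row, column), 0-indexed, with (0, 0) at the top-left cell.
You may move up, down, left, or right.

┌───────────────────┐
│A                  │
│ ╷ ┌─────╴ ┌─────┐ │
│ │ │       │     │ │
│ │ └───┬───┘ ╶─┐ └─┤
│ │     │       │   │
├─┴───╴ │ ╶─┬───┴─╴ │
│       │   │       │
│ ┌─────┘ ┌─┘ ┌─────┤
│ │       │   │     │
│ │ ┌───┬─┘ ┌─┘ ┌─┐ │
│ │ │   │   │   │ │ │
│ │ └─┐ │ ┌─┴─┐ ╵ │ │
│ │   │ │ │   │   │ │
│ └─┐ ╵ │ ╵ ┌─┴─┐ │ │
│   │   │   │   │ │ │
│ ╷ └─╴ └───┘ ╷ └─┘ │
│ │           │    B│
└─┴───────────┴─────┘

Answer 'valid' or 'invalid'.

Checking path validity:
Result: All consecutive moves are passable.

valid

Correct solution:

┌───────────────────┐
│A ↓                │
│ ╷ ┌─────╴ ┌─────┐ │
│ │↓│       │     │ │
│ │ └───┬───┘ ╶─┐ └─┤
│ │↳ → ↓│       │   │
├─┴───╴ │ ╶─┬───┴─╴ │
│↓ ← ← ↲│   │       │
│ ┌─────┘ ┌─┘ ┌─────┤
│↓│       │   │     │
│ │ ┌───┬─┘ ┌─┘ ┌─┐ │
│↓│ │   │   │   │ │ │
│ │ └─┐ │ ┌─┴─┐ ╵ │ │
│↓│   │ │ │   │   │ │
│ └─┐ ╵ │ ╵ ┌─┴─┐ │ │
│↳ ↓│   │   │↱ ↓│ │ │
│ ╷ └─╴ └───┘ ╷ └─┘ │
│ │↳ → → → → ↑│↳ → B│
└─┴───────────┴─────┘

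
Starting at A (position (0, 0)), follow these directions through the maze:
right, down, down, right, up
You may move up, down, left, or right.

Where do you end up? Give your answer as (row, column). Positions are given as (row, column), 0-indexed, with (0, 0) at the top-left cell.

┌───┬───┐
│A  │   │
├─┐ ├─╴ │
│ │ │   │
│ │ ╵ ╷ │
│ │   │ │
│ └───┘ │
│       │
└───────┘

Following directions step by step:
Start: (0, 0)
  right: (0, 0) → (0, 1)
  down: (0, 1) → (1, 1)
  down: (1, 1) → (2, 1)
  right: (2, 1) → (2, 2)
  up: (2, 2) → (1, 2)
Final position: (1, 2)

Path taken:

┌───┬───┐
│A ↓│   │
├─┐ ├─╴ │
│ │↓│B  │
│ │ ╵ ╷ │
│ │↳ ↑│ │
│ └───┘ │
│       │
└───────┘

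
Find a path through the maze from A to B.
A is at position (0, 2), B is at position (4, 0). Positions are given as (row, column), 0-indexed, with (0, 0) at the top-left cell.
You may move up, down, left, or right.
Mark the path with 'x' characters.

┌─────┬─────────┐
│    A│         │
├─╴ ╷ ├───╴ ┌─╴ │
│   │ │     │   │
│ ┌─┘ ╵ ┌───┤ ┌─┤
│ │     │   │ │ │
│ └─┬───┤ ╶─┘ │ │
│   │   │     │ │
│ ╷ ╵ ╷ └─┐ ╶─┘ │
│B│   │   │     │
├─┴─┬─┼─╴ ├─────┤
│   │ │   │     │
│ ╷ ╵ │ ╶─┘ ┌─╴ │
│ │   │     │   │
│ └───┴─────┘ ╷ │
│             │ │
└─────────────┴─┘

Finding the shortest path from (0, 2) to (4, 0):
Path length: 6 steps
Directions: left → down → left → down → down → down

Solution:

┌─────┬─────────┐
│  x A│         │
├─╴ ╷ ├───╴ ┌─╴ │
│x x│ │     │   │
│ ┌─┘ ╵ ┌───┤ ┌─┤
│x│     │   │ │ │
│ └─┬───┤ ╶─┘ │ │
│x  │   │     │ │
│ ╷ ╵ ╷ └─┐ ╶─┘ │
│B│   │   │     │
├─┴─┬─┼─╴ ├─────┤
│   │ │   │     │
│ ╷ ╵ │ ╶─┘ ┌─╴ │
│ │   │     │   │
│ └───┴─────┘ ╷ │
│             │ │
└─────────────┴─┘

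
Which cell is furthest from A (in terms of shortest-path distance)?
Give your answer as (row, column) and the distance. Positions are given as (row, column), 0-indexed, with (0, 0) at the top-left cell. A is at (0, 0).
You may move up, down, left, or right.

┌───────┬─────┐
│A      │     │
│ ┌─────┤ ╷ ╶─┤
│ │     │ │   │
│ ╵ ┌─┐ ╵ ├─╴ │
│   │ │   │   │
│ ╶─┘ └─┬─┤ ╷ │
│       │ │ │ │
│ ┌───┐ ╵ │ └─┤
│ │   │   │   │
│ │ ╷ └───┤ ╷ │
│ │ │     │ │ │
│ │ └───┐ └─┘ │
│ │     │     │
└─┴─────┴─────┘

Computing BFS distances from A to all cells:
Furthest cell: (6, 3)
Distance: 31 steps

Path from A to the furthest cell:

┌───────┬─────┐
│A      │↱ ↓  │
│ ┌─────┤ ╷ ╶─┤
│↓│↱ → ↓│↑│↳ ↓│
│ ╵ ┌─┐ ╵ ├─╴ │
│↳ ↑│ │↳ ↑│↓ ↲│
│ ╶─┘ └─┬─┤ ╷ │
│       │ │↓│ │
│ ┌───┐ ╵ │ └─┤
│ │↓ ↰│   │↳ ↓│
│ │ ╷ └───┤ ╷ │
│ │↓│↑ ← ↰│ │↓│
│ │ └───┐ └─┘ │
│ │↳ → B│↑ ← ↲│
└─┴─────┴─────┘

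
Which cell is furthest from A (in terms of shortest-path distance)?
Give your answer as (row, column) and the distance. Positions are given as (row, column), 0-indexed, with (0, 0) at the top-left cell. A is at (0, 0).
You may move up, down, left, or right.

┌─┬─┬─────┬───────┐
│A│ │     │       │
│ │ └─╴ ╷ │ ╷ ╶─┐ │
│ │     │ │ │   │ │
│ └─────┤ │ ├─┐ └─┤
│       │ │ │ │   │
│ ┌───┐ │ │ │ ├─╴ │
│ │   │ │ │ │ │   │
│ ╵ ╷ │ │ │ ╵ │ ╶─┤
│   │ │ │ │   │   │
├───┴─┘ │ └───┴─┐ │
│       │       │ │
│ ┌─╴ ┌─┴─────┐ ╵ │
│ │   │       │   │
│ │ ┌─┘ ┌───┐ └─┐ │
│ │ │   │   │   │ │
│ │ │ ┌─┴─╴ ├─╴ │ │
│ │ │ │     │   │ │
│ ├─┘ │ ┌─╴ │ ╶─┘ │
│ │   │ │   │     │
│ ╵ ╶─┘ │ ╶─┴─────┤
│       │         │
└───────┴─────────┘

Computing BFS distances from A to all cells:
Furthest cell: (2, 6)
Distance: 54 steps

Path from A to the furthest cell:

┌─┬─┬─────┬───────┐
│A│ │     │↓ ↰    │
│ │ └─╴ ╷ │ ╷ ╶─┐ │
│↓│     │ │↓│↑ ↰│ │
│ └─────┤ │ ├─┐ └─┤
│↳ → → ↓│ │↓│B│↑ ↰│
│ ┌───┐ │ │ │ ├─╴ │
│ │   │↓│ │↓│↑│↱ ↑│
│ ╵ ╷ │ │ │ ╵ │ ╶─┤
│   │ │↓│ │↳ ↑│↑ ↰│
├───┴─┘ │ └───┴─┐ │
│↓ ← ← ↲│       │↑│
│ ┌─╴ ┌─┴─────┐ ╵ │
│↓│   │↱ → → ↓│  ↑│
│ │ ┌─┘ ┌───┐ └─┐ │
│↓│ │↱ ↑│   │↳ ↓│↑│
│ │ │ ┌─┴─╴ ├─╴ │ │
│↓│ │↑│     │↓ ↲│↑│
│ ├─┘ │ ┌─╴ │ ╶─┘ │
│↓│↱ ↑│ │   │↳ → ↑│
│ ╵ ╶─┘ │ ╶─┴─────┤
│↳ ↑    │         │
└───────┴─────────┘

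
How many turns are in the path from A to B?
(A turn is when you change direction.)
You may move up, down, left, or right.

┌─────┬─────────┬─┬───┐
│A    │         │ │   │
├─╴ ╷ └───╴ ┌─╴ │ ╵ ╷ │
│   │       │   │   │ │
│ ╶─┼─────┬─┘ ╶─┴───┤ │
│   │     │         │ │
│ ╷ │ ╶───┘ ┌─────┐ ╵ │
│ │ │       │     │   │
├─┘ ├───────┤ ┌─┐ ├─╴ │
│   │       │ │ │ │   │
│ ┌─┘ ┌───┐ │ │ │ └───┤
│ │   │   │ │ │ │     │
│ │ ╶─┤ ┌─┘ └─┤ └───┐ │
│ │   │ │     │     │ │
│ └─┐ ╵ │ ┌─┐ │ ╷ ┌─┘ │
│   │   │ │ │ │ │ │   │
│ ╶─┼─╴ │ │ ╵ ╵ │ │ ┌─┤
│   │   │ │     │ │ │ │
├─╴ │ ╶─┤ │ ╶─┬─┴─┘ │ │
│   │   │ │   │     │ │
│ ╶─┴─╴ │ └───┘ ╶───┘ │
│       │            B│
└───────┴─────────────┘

Directions: right, down, left, down, right, down, down, left, down, down, down, down, right, down, left, down, right, right, right, up, left, up, right, up, left, up, left, up, right, up, right, right, right, down, down, left, down, down, down, down, right, right, right, right, right, right
Number of turns: 28

Solution:

┌─────┬─────────┬─┬───┐
│A ↓  │         │ │   │
├─╴ ╷ └───╴ ┌─╴ │ ╵ ╷ │
│↓ ↲│       │   │   │ │
│ ╶─┼─────┬─┘ ╶─┴───┤ │
│↳ ↓│     │         │ │
│ ╷ │ ╶───┘ ┌─────┐ ╵ │
│ │↓│       │     │   │
├─┘ ├───────┤ ┌─┐ ├─╴ │
│↓ ↲│↱ → → ↓│ │ │ │   │
│ ┌─┘ ┌───┐ │ │ │ └───┤
│↓│↱ ↑│   │↓│ │ │     │
│ │ ╶─┤ ┌─┘ └─┤ └───┐ │
│↓│↑ ↰│ │↓ ↲  │     │ │
│ └─┐ ╵ │ ┌─┐ │ ╷ ┌─┘ │
│↓  │↑ ↰│↓│ │ │ │ │   │
│ ╶─┼─╴ │ │ ╵ ╵ │ │ ┌─┤
│↳ ↓│↱ ↑│↓│     │ │ │ │
├─╴ │ ╶─┤ │ ╶─┬─┴─┘ │ │
│↓ ↲│↑ ↰│↓│   │     │ │
│ ╶─┴─╴ │ └───┘ ╶───┘ │
│↳ → → ↑│↳ → → → → → B│
└───────┴─────────────┘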